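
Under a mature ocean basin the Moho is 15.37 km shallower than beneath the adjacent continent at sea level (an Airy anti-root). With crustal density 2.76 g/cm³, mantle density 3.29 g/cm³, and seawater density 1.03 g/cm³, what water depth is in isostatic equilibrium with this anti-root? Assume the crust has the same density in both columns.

4.71 km

Replacing a thickness d of crust by seawater at the top must be balanced by replacing crust with mantle at the base: d (ρ_c − ρ_w) = a (ρ_m − ρ_c).
d = a (ρ_m − ρ_c)/(ρ_c − ρ_w) = 15.37 km × 0.53/1.73 = 4.71 km.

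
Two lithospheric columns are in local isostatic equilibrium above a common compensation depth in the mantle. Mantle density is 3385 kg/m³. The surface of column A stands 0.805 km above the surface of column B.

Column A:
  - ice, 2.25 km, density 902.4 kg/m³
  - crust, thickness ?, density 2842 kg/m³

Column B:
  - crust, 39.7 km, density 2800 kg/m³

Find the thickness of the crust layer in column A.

Take the compensation level at the base of the deeper column (depth z_c below the surface of column A) and equate Σ ρ_i t_i down to z_c; mantle fills any gap and the z_c terms cancel.
Column A: 2.25×902.4 + x×2842 + (z_c − 2.25 − x)×3385
Column B: 0.805×0 + 39.7×2800 + (z_c − 0.805 − 39.7)×3385
The z_c×3385 term appears on both sides and cancels. Collect the known terms of each column as K = Σ(ρt)_known − 3385 × (depth of known layers): K_A = 2030.4 − 3385×2.25 = −5585.85; K_B = 111160 − 3385×(0.805 + 39.7) = −25949.425.
Balance: K_A − x×(3385 − 2842) = K_B, so x = (K_A − K_B)/(3385 − 2842) = 20363.6/543 = 37.5 km.

37.5 km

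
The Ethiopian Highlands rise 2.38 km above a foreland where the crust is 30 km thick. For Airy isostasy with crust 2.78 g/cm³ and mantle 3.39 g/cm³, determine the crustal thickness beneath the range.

43.2 km

Root depth r = h ρ_c / (ρ_m − ρ_c) = 2.38 km × 2.78 / 0.61 = 10.85 km.
Total thickness = T + h + r = 30 km + 2.38 km + 10.85 km = 43.2 km.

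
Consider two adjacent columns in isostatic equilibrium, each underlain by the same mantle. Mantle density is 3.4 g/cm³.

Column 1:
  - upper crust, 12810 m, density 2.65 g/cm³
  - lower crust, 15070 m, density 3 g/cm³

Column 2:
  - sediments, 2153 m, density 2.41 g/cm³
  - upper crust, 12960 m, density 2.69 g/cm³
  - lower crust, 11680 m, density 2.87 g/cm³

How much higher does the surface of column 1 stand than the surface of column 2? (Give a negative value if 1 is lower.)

−555 m

For any compensation level in the mantle, the mantle terms cancel and isostasy reduces to e = (Σt_1 − Σt_2) − (Σ(ρt)_1 − Σ(ρt)_2) / ρ_m.
Σt_1 = 27880 m; Σt_2 = 26793 m; Σ(ρt)_1 = 79156.5; Σ(ρt)_2 = 73572.73 (in m·g/cm³).
e = (27880 − 26793) − (79156.5 − 73572.73) / 3.4 = −555 m.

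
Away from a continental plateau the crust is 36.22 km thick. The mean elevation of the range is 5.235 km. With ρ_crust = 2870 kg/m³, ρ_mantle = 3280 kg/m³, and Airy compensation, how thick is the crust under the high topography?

Root depth r = h ρ_c / (ρ_m − ρ_c) = 5.235 km × 2870 / 410 = 36.65 km.
Total thickness = T + h + r = 36.22 km + 5.235 km + 36.65 km = 78.1 km.

78.1 km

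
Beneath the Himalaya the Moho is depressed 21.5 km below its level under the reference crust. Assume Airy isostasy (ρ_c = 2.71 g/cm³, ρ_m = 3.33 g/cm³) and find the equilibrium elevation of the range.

Equating mass per unit area of the two columns: ρ_c h = (ρ_m − ρ_c) r.
h = r (ρ_m − ρ_c) / ρ_c = 21.5 km × (3.33 − 2.71) / 2.71 = 4.92 km.

4.92 km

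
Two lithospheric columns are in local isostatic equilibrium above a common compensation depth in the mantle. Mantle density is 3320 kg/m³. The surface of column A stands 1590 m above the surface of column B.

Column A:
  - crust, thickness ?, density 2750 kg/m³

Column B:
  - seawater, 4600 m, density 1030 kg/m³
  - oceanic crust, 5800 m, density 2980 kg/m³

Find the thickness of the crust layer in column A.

31200 m

Take the compensation level at the base of the deeper column (depth z_c below the surface of column A) and equate Σ ρ_i t_i down to z_c; mantle fills any gap and the z_c terms cancel.
Column A: x×2750 + (z_c − 0 − x)×3320
Column B: 1590×0 + 4600×1030 + 5800×2980 + (z_c − 1590 − 10400)×3320
The z_c×3320 term appears on both sides and cancels. Collect the known terms of each column as K = Σ(ρt)_known − 3320 × (depth of known layers): K_A = 0 − 3320×0 = 0; K_B = 22022000 − 3320×(1590 + 10400) = −17784800.
Balance: K_A − x×(3320 − 2750) = K_B, so x = (K_A − K_B)/(3320 − 2750) = 17784800/570 = 31200 m.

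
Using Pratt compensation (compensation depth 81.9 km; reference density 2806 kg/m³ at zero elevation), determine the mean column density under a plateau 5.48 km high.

2630 kg/m³

Pratt balance: ρ_ref D = ρ (D + h).
ρ = ρ_ref D/(D + h) = 2806 × 81.9 km/(81.9 km + 5.48 km) = 2630 kg/m³.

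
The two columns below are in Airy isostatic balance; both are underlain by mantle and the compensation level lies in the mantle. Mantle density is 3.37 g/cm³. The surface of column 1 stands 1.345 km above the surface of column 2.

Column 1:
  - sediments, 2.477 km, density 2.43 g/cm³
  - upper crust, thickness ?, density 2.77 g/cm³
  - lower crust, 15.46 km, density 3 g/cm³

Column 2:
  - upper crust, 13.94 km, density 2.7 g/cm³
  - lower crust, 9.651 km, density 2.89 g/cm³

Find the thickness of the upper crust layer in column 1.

Take the compensation level at the base of the deeper column (depth z_c below the surface of column 1) and equate Σ ρ_i t_i down to z_c; mantle fills any gap and the z_c terms cancel.
Column 1: 2.477×2.43 + x×2.77 + 15.46×3 + (z_c − 17.937 − x)×3.37
Column 2: 1.345×0 + 13.94×2.7 + 9.651×2.89 + (z_c − 1.345 − 23.591)×3.37
The z_c×3.37 term appears on both sides and cancels. Collect the known terms of each column as K = Σ(ρt)_known − 3.37 × (depth of known layers): K_1 = 52.39911 − 3.37×17.937 = −8.04858; K_2 = 65.52939 − 3.37×(1.345 + 23.591) = −18.50493.
Balance: K_1 − x×(3.37 − 2.77) = K_2, so x = (K_1 − K_2)/(3.37 − 2.77) = 10.4563/0.6 = 17.4 km.

17.4 km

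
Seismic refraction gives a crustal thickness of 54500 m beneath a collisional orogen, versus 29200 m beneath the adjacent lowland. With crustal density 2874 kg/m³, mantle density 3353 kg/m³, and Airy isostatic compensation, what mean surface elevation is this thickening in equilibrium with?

Excess crust Δ = 54500 m − 29200 m = 25300 m, split between elevation h and root r with h + r = Δ.
Airy balance ρ_c h = (ρ_m − ρ_c) r gives r = h ρ_c/(ρ_m − ρ_c), so h (1 + ρ_c/(ρ_m − ρ_c)) = Δ, i.e. h = Δ (ρ_m − ρ_c)/ρ_m.
h = 25300 m × 479/3353 = 3610 m.

3610 m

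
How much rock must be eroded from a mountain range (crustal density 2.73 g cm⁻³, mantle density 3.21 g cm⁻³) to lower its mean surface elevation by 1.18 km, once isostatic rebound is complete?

Net drop Δ = e − u = e − e ρ_c/ρ_m = e (ρ_m − ρ_c)/ρ_m.
e = Δ ρ_m/(ρ_m − ρ_c) = 1.18 km × 3.21/0.48 = 7.89 km.

7.89 km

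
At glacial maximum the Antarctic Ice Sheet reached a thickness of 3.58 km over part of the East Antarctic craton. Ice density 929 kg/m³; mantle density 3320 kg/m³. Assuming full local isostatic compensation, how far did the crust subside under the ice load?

Equating mass per unit area of the two columns: the ice load ρ_ice t is balanced by mantle displaced below, ρ_m s.
s = t ρ_ice / ρ_m = 3.58 km × 929/3320 = 1 km.

1 km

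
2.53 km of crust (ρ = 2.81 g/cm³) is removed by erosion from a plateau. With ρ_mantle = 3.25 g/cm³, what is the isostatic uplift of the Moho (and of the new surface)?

2.19 km

Unloading: uplift u = e ρ_c/ρ_m = 2.53 km × 2.81/3.25 = 2.19 km.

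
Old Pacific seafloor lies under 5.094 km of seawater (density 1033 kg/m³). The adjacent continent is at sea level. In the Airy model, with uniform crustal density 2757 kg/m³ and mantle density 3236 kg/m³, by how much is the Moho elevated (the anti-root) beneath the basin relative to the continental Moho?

Isostatic balance requires: replacing crust with seawater at the top is compensated by replacing crust with mantle at the base: d (ρ_c − ρ_w) = a (ρ_m − ρ_c).
a = d (ρ_c − ρ_w)/(ρ_m − ρ_c) = 5.094 km × 1724/479 = 18.3 km.

18.3 km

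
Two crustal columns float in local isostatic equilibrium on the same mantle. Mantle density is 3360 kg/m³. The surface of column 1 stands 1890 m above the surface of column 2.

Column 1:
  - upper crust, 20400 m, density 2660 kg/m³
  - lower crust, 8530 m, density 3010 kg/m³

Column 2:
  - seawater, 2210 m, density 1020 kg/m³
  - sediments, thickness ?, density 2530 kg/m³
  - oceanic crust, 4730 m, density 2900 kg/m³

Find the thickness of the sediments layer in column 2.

4300 m

Take the compensation level at the base of the deeper column (depth z_c below the surface of column 1) and equate Σ ρ_i t_i down to z_c; mantle fills any gap and the z_c terms cancel.
Column 1: 20400×2660 + 8530×3010 + (z_c − 28930)×3360
Column 2: 1890×0 + 2210×1020 + x×2530 + 4730×2900 + (z_c − 1890 − 6940 − x)×3360
The z_c×3360 term appears on both sides and cancels. Collect the known terms of each column as K = Σ(ρt)_known − 3360 × (depth of known layers): K_1 = 79939300 − 3360×28930 = −17265500; K_2 = 15971200 − 3360×(1890 + 6940) = −13697600.
Balance: K_1 = K_2 − x×(3360 − 2530), so x = (K_2 − K_1)/(3360 − 2530) = 3567900/830 = 4300 m.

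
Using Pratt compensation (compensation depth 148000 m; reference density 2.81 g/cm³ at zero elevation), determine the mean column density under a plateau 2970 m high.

2.75 g/cm³

Pratt balance: ρ_ref D = ρ (D + h).
ρ = ρ_ref D/(D + h) = 2.81 × 148000 m/(148000 m + 2970 m) = 2.75 g/cm³.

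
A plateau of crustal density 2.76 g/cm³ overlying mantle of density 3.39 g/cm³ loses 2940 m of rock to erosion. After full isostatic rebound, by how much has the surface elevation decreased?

546 m

Rebound u = e ρ_c/ρ_m = 2940 m × 2.76/3.39 = 2394 m.
Net surface drop = e − u = 2940 m − 2394 m = e (ρ_m − ρ_c)/ρ_m = 546 m.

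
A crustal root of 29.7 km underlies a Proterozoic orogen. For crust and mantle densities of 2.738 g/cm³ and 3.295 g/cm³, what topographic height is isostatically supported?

6.04 km

Equating mass per unit area of the two columns: ρ_c h = (ρ_m − ρ_c) r.
h = r (ρ_m − ρ_c) / ρ_c = 29.7 km × (3.295 − 2.738) / 2.738 = 6.04 km.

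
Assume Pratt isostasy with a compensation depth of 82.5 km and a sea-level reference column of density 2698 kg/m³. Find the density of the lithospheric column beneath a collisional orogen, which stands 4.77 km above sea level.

Pratt balance: ρ_ref D = ρ (D + h).
ρ = ρ_ref D/(D + h) = 2698 × 82.5 km/(82.5 km + 4.77 km) = 2550 kg/m³.

2550 kg/m³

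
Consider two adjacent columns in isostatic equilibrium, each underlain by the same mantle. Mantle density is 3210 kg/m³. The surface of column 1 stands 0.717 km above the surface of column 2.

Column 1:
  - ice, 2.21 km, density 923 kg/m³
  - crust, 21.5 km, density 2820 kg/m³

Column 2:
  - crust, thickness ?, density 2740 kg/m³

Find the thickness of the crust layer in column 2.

Take the compensation level at the base of the deeper column (depth z_c below the surface of column 1) and equate Σ ρ_i t_i down to z_c; mantle fills any gap and the z_c terms cancel.
Column 1: 2.21×923 + 21.5×2820 + (z_c − 23.71)×3210
Column 2: 0.717×0 + x×2740 + (z_c − 0.717 − 0 − x)×3210
The z_c×3210 term appears on both sides and cancels. Collect the known terms of each column as K = Σ(ρt)_known − 3210 × (depth of known layers): K_1 = 62669.83 − 3210×23.71 = −13439.27; K_2 = 0 − 3210×(0.717 + 0) = −2301.57.
Balance: K_1 = K_2 − x×(3210 − 2740), so x = (K_2 − K_1)/(3210 − 2740) = 11137.7/470 = 23.7 km.

23.7 km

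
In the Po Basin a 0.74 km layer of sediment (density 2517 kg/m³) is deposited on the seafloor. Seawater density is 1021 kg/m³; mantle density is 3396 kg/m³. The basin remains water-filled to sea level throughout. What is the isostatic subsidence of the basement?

Submarine loading: the sediment displaces seawater, and the subsidence is in turn flooded, so s (ρ_m − ρ_w) = t (ρ_sed − ρ_w).
s = 0.74 km × (2517 − 1021) / (3396 − 1021) = 0.466 km.

0.466 km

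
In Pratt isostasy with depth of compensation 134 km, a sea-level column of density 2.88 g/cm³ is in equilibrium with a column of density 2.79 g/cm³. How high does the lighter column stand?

ρ_ref D = ρ (D + h) → h = D (ρ_ref − ρ)/ρ.
h = 134 km × (2.88 − 2.79)/2.79 = 4.32 km.

4.32 km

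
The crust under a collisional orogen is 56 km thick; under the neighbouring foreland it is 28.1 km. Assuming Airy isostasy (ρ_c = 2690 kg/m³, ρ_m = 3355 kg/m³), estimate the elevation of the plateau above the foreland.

5.53 km

Excess crust Δ = 56 km − 28.1 km = 27.9 km, split between elevation h and root r with h + r = Δ.
Airy balance ρ_c h = (ρ_m − ρ_c) r gives r = h ρ_c/(ρ_m − ρ_c), so h (1 + ρ_c/(ρ_m − ρ_c)) = Δ, i.e. h = Δ (ρ_m − ρ_c)/ρ_m.
h = 27.9 km × 665/3355 = 5.53 km.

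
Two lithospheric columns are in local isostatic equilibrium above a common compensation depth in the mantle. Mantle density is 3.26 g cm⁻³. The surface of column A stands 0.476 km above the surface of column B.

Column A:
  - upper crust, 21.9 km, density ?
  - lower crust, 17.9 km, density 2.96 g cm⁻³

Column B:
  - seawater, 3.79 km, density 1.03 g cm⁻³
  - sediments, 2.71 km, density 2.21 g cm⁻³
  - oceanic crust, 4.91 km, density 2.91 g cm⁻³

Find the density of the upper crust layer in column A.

Take the compensation level at the base of the deeper column (depth z_c below the surface of column A) and equate Σ ρ_i t_i down to z_c; mantle fills any gap and the z_c terms cancel.
Column A: 21.9×ρ + 17.9×2.96 + (z_c − 39.8)×3.26
Column B: 0.476×0 + 3.79×1.03 + 2.71×2.21 + 4.91×2.91 + (z_c − 0.476 − 11.41)×3.26
The z_c×3.26 term appears on both sides and cancels. Collect the known terms of each column as K = Σ(ρt)_known − 3.26 × (depth of known layers): K_A = 52.984 − 3.26×39.8 = −76.764; K_B = 24.1809 − 3.26×(0.476 + 11.41) = −14.56746.
Balance: K_A + 21.9×ρ = K_B, so ρ = (K_B − K_A)/21.9 = 62.1965/21.9 = 2.84 g cm⁻³.

2.84 g cm⁻³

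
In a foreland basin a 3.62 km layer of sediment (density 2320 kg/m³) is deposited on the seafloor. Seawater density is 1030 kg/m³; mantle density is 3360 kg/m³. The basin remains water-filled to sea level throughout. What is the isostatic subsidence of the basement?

2 km

Submarine loading: the sediment displaces seawater, and the subsidence is in turn flooded, so s (ρ_m − ρ_w) = t (ρ_sed − ρ_w).
s = 3.62 km × (2320 − 1030) / (3360 − 1030) = 2 km.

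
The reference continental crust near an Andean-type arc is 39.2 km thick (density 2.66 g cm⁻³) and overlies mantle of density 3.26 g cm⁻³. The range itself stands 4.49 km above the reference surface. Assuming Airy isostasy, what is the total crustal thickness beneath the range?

63.6 km

Root depth r = h ρ_c / (ρ_m − ρ_c) = 4.49 km × 2.66 / 0.6 = 19.91 km.
Total thickness = T + h + r = 39.2 km + 4.49 km + 19.91 km = 63.6 km.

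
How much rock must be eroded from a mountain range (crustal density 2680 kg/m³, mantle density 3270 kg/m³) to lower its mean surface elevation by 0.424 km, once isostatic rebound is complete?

2.35 km

Net drop Δ = e − u = e − e ρ_c/ρ_m = e (ρ_m − ρ_c)/ρ_m.
e = Δ ρ_m/(ρ_m − ρ_c) = 0.424 km × 3270/590 = 2.35 km.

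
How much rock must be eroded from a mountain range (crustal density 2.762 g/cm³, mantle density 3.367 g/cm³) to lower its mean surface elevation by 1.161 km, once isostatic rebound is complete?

Net drop Δ = e − u = e − e ρ_c/ρ_m = e (ρ_m − ρ_c)/ρ_m.
e = Δ ρ_m/(ρ_m − ρ_c) = 1.161 km × 3.367/0.605 = 6.46 km.

6.46 km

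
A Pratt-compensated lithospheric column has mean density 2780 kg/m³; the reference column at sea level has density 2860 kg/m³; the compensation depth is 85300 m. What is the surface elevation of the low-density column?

ρ_ref D = ρ (D + h) → h = D (ρ_ref − ρ)/ρ.
h = 85300 m × (2860 − 2780)/2780 = 2450 m.

2450 m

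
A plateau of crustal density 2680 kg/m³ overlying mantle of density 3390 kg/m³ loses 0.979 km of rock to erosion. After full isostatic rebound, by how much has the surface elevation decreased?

Rebound u = e ρ_c/ρ_m = 0.979 km × 2680/3390 = 0.774 km.
Net surface drop = e − u = 0.979 km − 0.774 km = e (ρ_m − ρ_c)/ρ_m = 0.205 km.

0.205 km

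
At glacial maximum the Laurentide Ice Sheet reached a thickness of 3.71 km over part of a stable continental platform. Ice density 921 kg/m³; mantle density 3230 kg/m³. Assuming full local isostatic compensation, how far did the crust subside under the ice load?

For local isostatic compensation: the ice load ρ_ice t is balanced by mantle displaced below, ρ_m s.
s = t ρ_ice / ρ_m = 3.71 km × 921/3230 = 1.06 km.

1.06 km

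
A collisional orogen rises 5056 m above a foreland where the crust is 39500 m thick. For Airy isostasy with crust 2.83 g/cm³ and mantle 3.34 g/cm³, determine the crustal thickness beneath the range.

72600 m

Root depth r = h ρ_c / (ρ_m − ρ_c) = 5056 m × 2.83 / 0.51 = 28060 m.
Total thickness = T + h + r = 39500 m + 5056 m + 28060 m = 72600 m.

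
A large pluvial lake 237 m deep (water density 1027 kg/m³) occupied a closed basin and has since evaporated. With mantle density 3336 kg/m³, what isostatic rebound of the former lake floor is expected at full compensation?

73 m

u = d ρ_w/ρ_m = 237 m × 1027/3336 = 73 m.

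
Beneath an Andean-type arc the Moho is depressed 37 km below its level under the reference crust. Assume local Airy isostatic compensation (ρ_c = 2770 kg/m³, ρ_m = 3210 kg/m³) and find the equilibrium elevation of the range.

5.88 km

Isostatic balance requires: ρ_c h = (ρ_m − ρ_c) r.
h = r (ρ_m − ρ_c) / ρ_c = 37 km × (3210 − 2770) / 2770 = 5.88 km.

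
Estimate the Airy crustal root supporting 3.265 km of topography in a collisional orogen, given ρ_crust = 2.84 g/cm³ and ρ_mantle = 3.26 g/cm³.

Balancing pressure at the compensation depth: the weight of the topography is balanced by the buoyancy of the root, ρ_c h = (ρ_m − ρ_c) r.
r = h · ρ_c / (ρ_m − ρ_c) = 3.265 km × 2.84 / (3.26 − 2.84) = 22.1 km.

22.1 km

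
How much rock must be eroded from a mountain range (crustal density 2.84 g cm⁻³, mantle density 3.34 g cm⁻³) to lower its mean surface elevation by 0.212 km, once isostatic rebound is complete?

1.42 km

Net drop Δ = e − u = e − e ρ_c/ρ_m = e (ρ_m − ρ_c)/ρ_m.
e = Δ ρ_m/(ρ_m − ρ_c) = 0.212 km × 3.34/0.5 = 1.42 km.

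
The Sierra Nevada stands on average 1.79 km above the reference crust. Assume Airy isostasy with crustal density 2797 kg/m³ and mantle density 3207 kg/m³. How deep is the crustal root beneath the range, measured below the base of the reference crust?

For local isostatic compensation: the weight of the topography is balanced by the buoyancy of the root, ρ_c h = (ρ_m − ρ_c) r.
r = h · ρ_c / (ρ_m − ρ_c) = 1.79 km × 2797 / (3207 − 2797) = 12.2 km.

12.2 km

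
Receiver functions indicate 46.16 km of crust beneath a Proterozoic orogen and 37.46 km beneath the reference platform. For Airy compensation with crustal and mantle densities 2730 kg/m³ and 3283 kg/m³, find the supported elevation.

Excess crust Δ = 46.16 km − 37.46 km = 8.7 km, split between elevation h and root r with h + r = Δ.
Airy balance ρ_c h = (ρ_m − ρ_c) r gives r = h ρ_c/(ρ_m − ρ_c), so h (1 + ρ_c/(ρ_m − ρ_c)) = Δ, i.e. h = Δ (ρ_m − ρ_c)/ρ_m.
h = 8.7 km × 553/3283 = 1.47 km.

1.47 km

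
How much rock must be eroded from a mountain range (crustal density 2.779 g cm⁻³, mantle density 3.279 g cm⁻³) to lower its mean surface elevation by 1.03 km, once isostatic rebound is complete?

6.75 km

Net drop Δ = e − u = e − e ρ_c/ρ_m = e (ρ_m − ρ_c)/ρ_m.
e = Δ ρ_m/(ρ_m − ρ_c) = 1.03 km × 3.279/0.5 = 6.75 km.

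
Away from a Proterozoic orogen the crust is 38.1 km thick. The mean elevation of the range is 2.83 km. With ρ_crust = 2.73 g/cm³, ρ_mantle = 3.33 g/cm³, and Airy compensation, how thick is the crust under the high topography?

53.8 km

Root depth r = h ρ_c / (ρ_m − ρ_c) = 2.83 km × 2.73 / 0.6 = 12.88 km.
Total thickness = T + h + r = 38.1 km + 2.83 km + 12.88 km = 53.8 km.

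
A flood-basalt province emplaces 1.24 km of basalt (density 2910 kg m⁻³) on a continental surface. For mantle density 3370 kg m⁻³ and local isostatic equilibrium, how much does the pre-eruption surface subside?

Subaerial loading: s = t ρ_load / ρ_m.
s = 1.24 km × 2910/3370 = 1.07 km.

1.07 km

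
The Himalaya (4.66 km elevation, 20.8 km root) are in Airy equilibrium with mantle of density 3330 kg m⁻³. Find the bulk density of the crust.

ρ_c h = (ρ_m − ρ_c) r → ρ_c (h + r) = ρ_m r → ρ_c = ρ_m r / (h + r).
ρ_c = 3330 × 20.8 km / (4.66 km + 20.8 km) = 2720 kg m⁻³.

2720 kg m⁻³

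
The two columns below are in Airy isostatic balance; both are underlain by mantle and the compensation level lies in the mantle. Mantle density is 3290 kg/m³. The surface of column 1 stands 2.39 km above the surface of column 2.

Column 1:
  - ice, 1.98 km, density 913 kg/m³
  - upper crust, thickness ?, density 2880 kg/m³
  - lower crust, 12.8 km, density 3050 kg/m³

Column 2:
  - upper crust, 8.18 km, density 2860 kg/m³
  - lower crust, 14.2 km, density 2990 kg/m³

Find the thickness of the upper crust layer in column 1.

19.2 km

Take the compensation level at the base of the deeper column (depth z_c below the surface of column 1) and equate Σ ρ_i t_i down to z_c; mantle fills any gap and the z_c terms cancel.
Column 1: 1.98×913 + x×2880 + 12.8×3050 + (z_c − 14.78 − x)×3290
Column 2: 2.39×0 + 8.18×2860 + 14.2×2990 + (z_c − 2.39 − 22.38)×3290
The z_c×3290 term appears on both sides and cancels. Collect the known terms of each column as K = Σ(ρt)_known − 3290 × (depth of known layers): K_1 = 40847.74 − 3290×14.78 = −7778.46; K_2 = 65852.8 − 3290×(2.39 + 22.38) = −15640.5.
Balance: K_1 − x×(3290 − 2880) = K_2, so x = (K_1 − K_2)/(3290 − 2880) = 7862.04/410 = 19.2 km.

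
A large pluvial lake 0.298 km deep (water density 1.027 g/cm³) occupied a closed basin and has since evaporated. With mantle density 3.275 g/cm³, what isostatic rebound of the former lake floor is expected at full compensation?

0.0934 km

u = d ρ_w/ρ_m = 0.298 km × 1.027/3.275 = 0.0934 km.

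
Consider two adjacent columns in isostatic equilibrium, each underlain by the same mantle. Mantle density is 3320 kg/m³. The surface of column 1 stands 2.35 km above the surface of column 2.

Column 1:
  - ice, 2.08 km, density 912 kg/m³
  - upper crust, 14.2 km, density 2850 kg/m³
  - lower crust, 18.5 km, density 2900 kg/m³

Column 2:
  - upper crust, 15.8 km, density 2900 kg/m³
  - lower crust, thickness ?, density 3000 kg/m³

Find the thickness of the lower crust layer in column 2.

15.7 km

Take the compensation level at the base of the deeper column (depth z_c below the surface of column 1) and equate Σ ρ_i t_i down to z_c; mantle fills any gap and the z_c terms cancel.
Column 1: 2.08×912 + 14.2×2850 + 18.5×2900 + (z_c − 34.78)×3320
Column 2: 2.35×0 + 15.8×2900 + x×3000 + (z_c − 2.35 − 15.8 − x)×3320
The z_c×3320 term appears on both sides and cancels. Collect the known terms of each column as K = Σ(ρt)_known − 3320 × (depth of known layers): K_1 = 96016.96 − 3320×34.78 = −19452.64; K_2 = 45820 − 3320×(2.35 + 15.8) = −14438.
Balance: K_1 = K_2 − x×(3320 − 3000), so x = (K_2 − K_1)/(3320 − 3000) = 5014.64/320 = 15.7 km.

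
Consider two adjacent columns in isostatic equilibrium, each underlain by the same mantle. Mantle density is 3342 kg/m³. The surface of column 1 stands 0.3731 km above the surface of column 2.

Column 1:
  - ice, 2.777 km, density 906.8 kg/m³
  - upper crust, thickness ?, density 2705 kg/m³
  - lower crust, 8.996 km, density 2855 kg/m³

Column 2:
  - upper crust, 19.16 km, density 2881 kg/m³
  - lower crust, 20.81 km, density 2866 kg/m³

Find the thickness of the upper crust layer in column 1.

13.9 km

Take the compensation level at the base of the deeper column (depth z_c below the surface of column 1) and equate Σ ρ_i t_i down to z_c; mantle fills any gap and the z_c terms cancel.
Column 1: 2.777×906.8 + x×2705 + 8.996×2855 + (z_c − 11.773 − x)×3342
Column 2: 0.3731×0 + 19.16×2881 + 20.81×2866 + (z_c − 0.3731 − 39.97)×3342
The z_c×3342 term appears on both sides and cancels. Collect the known terms of each column as K = Σ(ρt)_known − 3342 × (depth of known layers): K_1 = 28201.7636 − 3342×11.773 = −11143.6024; K_2 = 114841.42 − 3342×(0.3731 + 39.97) = −19985.2202.
Balance: K_1 − x×(3342 − 2705) = K_2, so x = (K_1 − K_2)/(3342 − 2705) = 8841.62/637 = 13.9 km.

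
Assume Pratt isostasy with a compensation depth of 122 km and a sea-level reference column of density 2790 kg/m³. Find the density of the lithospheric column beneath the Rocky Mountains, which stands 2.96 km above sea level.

2720 kg/m³

Pratt balance: ρ_ref D = ρ (D + h).
ρ = ρ_ref D/(D + h) = 2790 × 122 km/(122 km + 2.96 km) = 2720 kg/m³.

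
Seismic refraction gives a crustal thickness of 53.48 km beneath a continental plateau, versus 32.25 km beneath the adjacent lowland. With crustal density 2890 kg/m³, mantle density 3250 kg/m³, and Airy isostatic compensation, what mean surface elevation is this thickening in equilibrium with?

2.35 km

Excess crust Δ = 53.48 km − 32.25 km = 21.23 km, split between elevation h and root r with h + r = Δ.
Airy balance ρ_c h = (ρ_m − ρ_c) r gives r = h ρ_c/(ρ_m − ρ_c), so h (1 + ρ_c/(ρ_m − ρ_c)) = Δ, i.e. h = Δ (ρ_m − ρ_c)/ρ_m.
h = 21.23 km × 360/3250 = 2.35 km.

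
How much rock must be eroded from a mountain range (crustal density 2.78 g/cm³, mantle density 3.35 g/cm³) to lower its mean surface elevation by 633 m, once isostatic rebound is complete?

3720 m

Net drop Δ = e − u = e − e ρ_c/ρ_m = e (ρ_m − ρ_c)/ρ_m.
e = Δ ρ_m/(ρ_m − ρ_c) = 633 m × 3.35/0.57 = 3720 m.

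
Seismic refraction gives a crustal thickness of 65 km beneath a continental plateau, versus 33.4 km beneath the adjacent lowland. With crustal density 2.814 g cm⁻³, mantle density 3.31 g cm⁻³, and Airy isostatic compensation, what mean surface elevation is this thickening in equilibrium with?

4.74 km

Excess crust Δ = 65 km − 33.4 km = 31.6 km, split between elevation h and root r with h + r = Δ.
Airy balance ρ_c h = (ρ_m − ρ_c) r gives r = h ρ_c/(ρ_m − ρ_c), so h (1 + ρ_c/(ρ_m − ρ_c)) = Δ, i.e. h = Δ (ρ_m − ρ_c)/ρ_m.
h = 31.6 km × 0.496/3.31 = 4.74 km.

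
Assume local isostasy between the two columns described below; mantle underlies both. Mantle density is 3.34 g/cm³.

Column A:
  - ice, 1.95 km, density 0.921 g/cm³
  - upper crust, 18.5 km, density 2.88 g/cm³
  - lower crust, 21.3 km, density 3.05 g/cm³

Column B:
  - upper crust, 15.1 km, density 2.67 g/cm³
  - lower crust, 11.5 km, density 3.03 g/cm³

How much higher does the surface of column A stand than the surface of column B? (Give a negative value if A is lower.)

For any compensation level in the mantle, the mantle terms cancel and isostasy reduces to e = (Σt_A − Σt_B) − (Σ(ρt)_A − Σ(ρt)_B) / ρ_m.
Σt_A = 41.75 km; Σt_B = 26.6 km; Σ(ρt)_A = 120.04095; Σ(ρt)_B = 75.162 (in km·g/cm³).
e = (41.75 − 26.6) − (120.04095 − 75.162) / 3.34 = 1.71 km.

1.71 km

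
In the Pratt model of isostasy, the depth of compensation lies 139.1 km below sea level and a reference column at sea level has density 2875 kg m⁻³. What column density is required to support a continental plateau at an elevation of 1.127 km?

Pratt balance: ρ_ref D = ρ (D + h).
ρ = ρ_ref D/(D + h) = 2875 × 139.1 km/(139.1 km + 1.127 km) = 2850 kg m⁻³.

2850 kg m⁻³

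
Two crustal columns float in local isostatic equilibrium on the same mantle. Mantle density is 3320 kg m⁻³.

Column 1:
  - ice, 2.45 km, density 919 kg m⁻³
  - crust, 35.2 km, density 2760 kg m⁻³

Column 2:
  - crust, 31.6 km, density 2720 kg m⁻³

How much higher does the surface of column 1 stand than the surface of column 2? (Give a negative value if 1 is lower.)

2 km

For any compensation level in the mantle, the mantle terms cancel and isostasy reduces to e = (Σt_1 − Σt_2) − (Σ(ρt)_1 − Σ(ρt)_2) / ρ_m.
Σt_1 = 37.65 km; Σt_2 = 31.6 km; Σ(ρt)_1 = 99403.55; Σ(ρt)_2 = 85952 (in km·kg m⁻³).
e = (37.65 − 31.6) − (99403.55 − 85952) / 3320 = 2 km.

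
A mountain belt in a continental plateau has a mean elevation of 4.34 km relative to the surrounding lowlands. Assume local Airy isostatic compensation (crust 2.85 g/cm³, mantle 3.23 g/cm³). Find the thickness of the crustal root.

32.5 km

Equating mass per unit area of the two columns: the weight of the topography is balanced by the buoyancy of the root, ρ_c h = (ρ_m − ρ_c) r.
r = h · ρ_c / (ρ_m − ρ_c) = 4.34 km × 2.85 / (3.23 − 2.85) = 32.5 km.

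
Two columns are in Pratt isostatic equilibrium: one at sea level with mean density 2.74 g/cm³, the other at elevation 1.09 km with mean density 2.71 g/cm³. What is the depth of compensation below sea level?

98.5 km

ρ_ref D = ρ (D + h) → D (ρ_ref − ρ) = ρ h.
D = ρ h/(ρ_ref − ρ) = 2.71 × 1.09 km/(2.74 − 2.71) = 98.5 km.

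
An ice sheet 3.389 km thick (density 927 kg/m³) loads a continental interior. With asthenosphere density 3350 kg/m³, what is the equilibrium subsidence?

0.938 km

Isostatic balance requires: the ice load ρ_ice t is balanced by mantle displaced below, ρ_m s.
s = t ρ_ice / ρ_m = 3.389 km × 927/3350 = 0.938 km.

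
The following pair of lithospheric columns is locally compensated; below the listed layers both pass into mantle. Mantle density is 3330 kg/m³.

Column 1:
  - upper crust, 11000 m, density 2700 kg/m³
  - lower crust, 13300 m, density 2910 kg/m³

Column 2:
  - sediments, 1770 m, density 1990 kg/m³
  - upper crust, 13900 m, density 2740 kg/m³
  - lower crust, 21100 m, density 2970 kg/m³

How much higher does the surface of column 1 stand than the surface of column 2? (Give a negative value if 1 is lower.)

For any compensation level in the mantle, the mantle terms cancel and isostasy reduces to e = (Σt_1 − Σt_2) − (Σ(ρt)_1 − Σ(ρt)_2) / ρ_m.
Σt_1 = 24300 m; Σt_2 = 36770 m; Σ(ρt)_1 = 68403000; Σ(ρt)_2 = 104275300 (in m·kg/m³).
e = (24300 − 36770) − (68403000 − 104275300) / 3330 = −1700 m.

−1700 m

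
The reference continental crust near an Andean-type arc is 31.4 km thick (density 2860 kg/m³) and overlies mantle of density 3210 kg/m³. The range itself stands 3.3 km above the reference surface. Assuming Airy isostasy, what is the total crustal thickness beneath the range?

Root depth r = h ρ_c / (ρ_m − ρ_c) = 3.3 km × 2860 / 350 = 26.97 km.
Total thickness = T + h + r = 31.4 km + 3.3 km + 26.97 km = 61.7 km.

61.7 km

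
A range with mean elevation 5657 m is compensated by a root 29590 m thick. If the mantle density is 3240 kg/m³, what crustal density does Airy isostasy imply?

2720 kg/m³

ρ_c h = (ρ_m − ρ_c) r → ρ_c (h + r) = ρ_m r → ρ_c = ρ_m r / (h + r).
ρ_c = 3240 × 29590 m / (5657 m + 29590 m) = 2720 kg/m³.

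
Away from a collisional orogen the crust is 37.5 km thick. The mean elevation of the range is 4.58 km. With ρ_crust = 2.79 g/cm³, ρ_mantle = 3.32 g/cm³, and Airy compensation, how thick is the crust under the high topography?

Root depth r = h ρ_c / (ρ_m − ρ_c) = 4.58 km × 2.79 / 0.53 = 24.11 km.
Total thickness = T + h + r = 37.5 km + 4.58 km + 24.11 km = 66.2 km.

66.2 km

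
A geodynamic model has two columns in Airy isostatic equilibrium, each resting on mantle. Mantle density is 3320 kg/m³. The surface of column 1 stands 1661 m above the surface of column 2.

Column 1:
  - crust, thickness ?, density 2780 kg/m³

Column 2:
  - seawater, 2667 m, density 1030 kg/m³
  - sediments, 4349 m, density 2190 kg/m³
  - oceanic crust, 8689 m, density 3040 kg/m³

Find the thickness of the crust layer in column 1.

35100 m

Take the compensation level at the base of the deeper column (depth z_c below the surface of column 1) and equate Σ ρ_i t_i down to z_c; mantle fills any gap and the z_c terms cancel.
Column 1: x×2780 + (z_c − 0 − x)×3320
Column 2: 1661×0 + 2667×1030 + 4349×2190 + 8689×3040 + (z_c − 1661 − 15705)×3320
The z_c×3320 term appears on both sides and cancels. Collect the known terms of each column as K = Σ(ρt)_known − 3320 × (depth of known layers): K_1 = 0 − 3320×0 = 0; K_2 = 38685880 − 3320×(1661 + 15705) = −18969240.
Balance: K_1 − x×(3320 − 2780) = K_2, so x = (K_1 − K_2)/(3320 − 2780) = 18969200/540 = 35100 m.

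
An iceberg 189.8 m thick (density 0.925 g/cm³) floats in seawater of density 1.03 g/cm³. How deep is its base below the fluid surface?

170 m

Draft d = t ρ_obj/ρ_fluid = 189.8 m × 0.925/1.03 = 170 m.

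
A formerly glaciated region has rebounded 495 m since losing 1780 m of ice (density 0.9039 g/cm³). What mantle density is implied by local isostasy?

3.25 g/cm³

ρ_m = ρ_ice t / u = 0.9039 × 1780 m/495 m = 3.25 g/cm³.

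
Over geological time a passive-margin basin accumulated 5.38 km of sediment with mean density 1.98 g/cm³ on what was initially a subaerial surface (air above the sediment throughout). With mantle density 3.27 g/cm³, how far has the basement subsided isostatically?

3.26 km

Subaerial load: s = t ρ_sed / ρ_m = 5.38 km × 1.98/3.27 = 3.26 km.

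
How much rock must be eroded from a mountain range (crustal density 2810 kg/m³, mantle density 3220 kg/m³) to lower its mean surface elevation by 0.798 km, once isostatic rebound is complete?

6.27 km

Net drop Δ = e − u = e − e ρ_c/ρ_m = e (ρ_m − ρ_c)/ρ_m.
e = Δ ρ_m/(ρ_m − ρ_c) = 0.798 km × 3220/410 = 6.27 km.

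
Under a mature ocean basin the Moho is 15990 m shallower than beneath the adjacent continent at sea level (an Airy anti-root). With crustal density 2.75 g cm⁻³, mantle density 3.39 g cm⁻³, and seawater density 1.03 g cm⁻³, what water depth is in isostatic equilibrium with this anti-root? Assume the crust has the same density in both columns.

Replacing a thickness d of crust by seawater at the top must be balanced by replacing crust with mantle at the base: d (ρ_c − ρ_w) = a (ρ_m − ρ_c).
d = a (ρ_m − ρ_c)/(ρ_c − ρ_w) = 15990 m × 0.64/1.72 = 5950 m.

5950 m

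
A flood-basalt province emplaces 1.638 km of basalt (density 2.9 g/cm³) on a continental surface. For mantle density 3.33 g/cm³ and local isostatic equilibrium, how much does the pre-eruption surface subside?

1.43 km

Subaerial loading: s = t ρ_load / ρ_m.
s = 1.638 km × 2.9/3.33 = 1.43 km.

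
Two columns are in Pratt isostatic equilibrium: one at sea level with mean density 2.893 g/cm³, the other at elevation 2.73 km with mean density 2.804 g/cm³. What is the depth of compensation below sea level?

86 km

ρ_ref D = ρ (D + h) → D (ρ_ref − ρ) = ρ h.
D = ρ h/(ρ_ref − ρ) = 2.804 × 2.73 km/(2.893 − 2.804) = 86 km.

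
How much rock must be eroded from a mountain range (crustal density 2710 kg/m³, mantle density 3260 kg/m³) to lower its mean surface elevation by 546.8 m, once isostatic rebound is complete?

3240 m

Net drop Δ = e − u = e − e ρ_c/ρ_m = e (ρ_m − ρ_c)/ρ_m.
e = Δ ρ_m/(ρ_m − ρ_c) = 546.8 m × 3260/550 = 3240 m.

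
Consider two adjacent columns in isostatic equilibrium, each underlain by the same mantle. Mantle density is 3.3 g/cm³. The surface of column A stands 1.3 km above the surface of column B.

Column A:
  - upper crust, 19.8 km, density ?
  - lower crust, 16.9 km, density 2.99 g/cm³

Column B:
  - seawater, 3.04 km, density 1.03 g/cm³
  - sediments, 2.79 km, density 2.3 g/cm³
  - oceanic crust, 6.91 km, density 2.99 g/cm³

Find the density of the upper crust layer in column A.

2.75 g/cm³

Take the compensation level at the base of the deeper column (depth z_c below the surface of column A) and equate Σ ρ_i t_i down to z_c; mantle fills any gap and the z_c terms cancel.
Column A: 19.8×ρ + 16.9×2.99 + (z_c − 36.7)×3.3
Column B: 1.3×0 + 3.04×1.03 + 2.79×2.3 + 6.91×2.99 + (z_c − 1.3 − 12.74)×3.3
The z_c×3.3 term appears on both sides and cancels. Collect the known terms of each column as K = Σ(ρt)_known − 3.3 × (depth of known layers): K_A = 50.531 − 3.3×36.7 = −70.579; K_B = 30.2091 − 3.3×(1.3 + 12.74) = −16.1229.
Balance: K_A + 19.8×ρ = K_B, so ρ = (K_B − K_A)/19.8 = 54.4561/19.8 = 2.75 g/cm³.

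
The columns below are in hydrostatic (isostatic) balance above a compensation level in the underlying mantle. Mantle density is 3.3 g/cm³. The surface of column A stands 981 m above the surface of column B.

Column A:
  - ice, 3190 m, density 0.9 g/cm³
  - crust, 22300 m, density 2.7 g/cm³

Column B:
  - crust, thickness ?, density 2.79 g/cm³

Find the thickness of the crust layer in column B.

34900 m

Take the compensation level at the base of the deeper column (depth z_c below the surface of column A) and equate Σ ρ_i t_i down to z_c; mantle fills any gap and the z_c terms cancel.
Column A: 3190×0.9 + 22300×2.7 + (z_c − 25490)×3.3
Column B: 981×0 + x×2.79 + (z_c − 981 − 0 − x)×3.3
The z_c×3.3 term appears on both sides and cancels. Collect the known terms of each column as K = Σ(ρt)_known − 3.3 × (depth of known layers): K_A = 63081 − 3.3×25490 = −21036; K_B = 0 − 3.3×(981 + 0) = −3237.3.
Balance: K_A = K_B − x×(3.3 − 2.79), so x = (K_B − K_A)/(3.3 − 2.79) = 17798.7/0.51 = 34900 m.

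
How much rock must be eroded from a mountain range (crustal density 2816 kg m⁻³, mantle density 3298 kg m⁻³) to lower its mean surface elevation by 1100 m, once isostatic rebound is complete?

7530 m

Net drop Δ = e − u = e − e ρ_c/ρ_m = e (ρ_m − ρ_c)/ρ_m.
e = Δ ρ_m/(ρ_m − ρ_c) = 1100 m × 3298/482 = 7530 m.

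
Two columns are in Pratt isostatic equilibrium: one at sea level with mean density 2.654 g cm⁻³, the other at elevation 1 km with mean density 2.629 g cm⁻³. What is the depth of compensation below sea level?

ρ_ref D = ρ (D + h) → D (ρ_ref − ρ) = ρ h.
D = ρ h/(ρ_ref − ρ) = 2.629 × 1 km/(2.654 − 2.629) = 105 km.

105 km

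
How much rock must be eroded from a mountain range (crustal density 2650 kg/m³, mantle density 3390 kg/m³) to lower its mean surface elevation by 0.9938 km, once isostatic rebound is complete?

4.55 km

Net drop Δ = e − u = e − e ρ_c/ρ_m = e (ρ_m − ρ_c)/ρ_m.
e = Δ ρ_m/(ρ_m − ρ_c) = 0.9938 km × 3390/740 = 4.55 km.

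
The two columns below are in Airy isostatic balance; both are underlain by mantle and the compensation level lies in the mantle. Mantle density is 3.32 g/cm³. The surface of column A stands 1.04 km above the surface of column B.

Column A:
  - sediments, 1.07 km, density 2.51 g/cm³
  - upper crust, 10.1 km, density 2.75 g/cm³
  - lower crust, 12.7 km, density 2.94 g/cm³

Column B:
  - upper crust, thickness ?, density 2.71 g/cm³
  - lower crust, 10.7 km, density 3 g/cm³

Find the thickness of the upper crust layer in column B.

Take the compensation level at the base of the deeper column (depth z_c below the surface of column A) and equate Σ ρ_i t_i down to z_c; mantle fills any gap and the z_c terms cancel.
Column A: 1.07×2.51 + 10.1×2.75 + 12.7×2.94 + (z_c − 23.87)×3.32
Column B: 1.04×0 + x×2.71 + 10.7×3 + (z_c − 1.04 − 10.7 − x)×3.32
The z_c×3.32 term appears on both sides and cancels. Collect the known terms of each column as K = Σ(ρt)_known − 3.32 × (depth of known layers): K_A = 67.7987 − 3.32×23.87 = −11.4497; K_B = 32.1 − 3.32×(1.04 + 10.7) = −6.8768.
Balance: K_A = K_B − x×(3.32 − 2.71), so x = (K_B − K_A)/(3.32 − 2.71) = 4.5729/0.61 = 7.5 km.

7.5 km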